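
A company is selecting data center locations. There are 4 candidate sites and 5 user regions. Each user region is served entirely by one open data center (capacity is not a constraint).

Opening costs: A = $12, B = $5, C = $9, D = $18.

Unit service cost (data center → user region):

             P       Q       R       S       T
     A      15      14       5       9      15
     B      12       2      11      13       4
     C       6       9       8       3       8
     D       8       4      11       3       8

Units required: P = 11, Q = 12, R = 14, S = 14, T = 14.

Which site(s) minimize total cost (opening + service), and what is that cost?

For any fixed open set, each user region goes to its cheapest open site; total = fixed + service.
{A, B, C}: P→C 6·11=66, Q→B 2·12=24, R→A 5·14=70, S→C 3·14=42, T→B 4·14=56. Service 258; fixed 26; total 284.
{A, B, C, D}: P→C 6·11=66, Q→B 2·12=24, R→A 5·14=70, S→C 3·14=42, T→B 4·14=56. Service 258; fixed 44; total 302.
{B, C}: P→C 6·11=66, Q→B 2·12=24, R→C 8·14=112, S→C 3·14=42, T→B 4·14=56. Service 300; fixed 14; total 314.
{B}: service 548 + fixed 5 = 553
(All 15 nonempty subsets were checked; A, B and C is lowest.)

Open A, B and C; minimum total cost 284.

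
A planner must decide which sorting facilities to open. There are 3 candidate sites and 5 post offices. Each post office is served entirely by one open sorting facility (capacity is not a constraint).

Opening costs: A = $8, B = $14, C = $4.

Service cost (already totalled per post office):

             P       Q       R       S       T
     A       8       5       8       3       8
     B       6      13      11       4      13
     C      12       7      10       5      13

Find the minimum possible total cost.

For any fixed open set, each post office goes to its cheapest open site; total = fixed + service.
{A}: P→A 8, Q→A 5, R→A 8, S→A 3, T→A 8. Service 32; fixed 8; total 40.
{A, C}: service 32 + fixed 12 = 44
{C}: service 47 + fixed 4 = 51
{A, B, C}: service 30 + fixed 26 = 56
No other subset beats 40.

Minimum total cost: 40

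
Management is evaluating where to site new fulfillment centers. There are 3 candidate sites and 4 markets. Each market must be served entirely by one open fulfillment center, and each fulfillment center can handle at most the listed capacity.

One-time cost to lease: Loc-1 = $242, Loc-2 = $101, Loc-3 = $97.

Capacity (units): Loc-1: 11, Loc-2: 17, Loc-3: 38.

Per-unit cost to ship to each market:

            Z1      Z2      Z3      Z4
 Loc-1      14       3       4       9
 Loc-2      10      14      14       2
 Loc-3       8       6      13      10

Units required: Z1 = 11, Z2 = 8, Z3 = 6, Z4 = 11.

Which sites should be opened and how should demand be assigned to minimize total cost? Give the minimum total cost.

Minimum total cost: 421

Open {Loc-3}: Z1→Loc-3 8·11=88, Z2→Loc-3 6·8=48, Z3→Loc-3 13·6=78, Z4→Loc-3 10·11=110.
Loads: Loc-3 carries 36/38. Service 324; fixed 97; total 421.
Next best feasible plan costs 434.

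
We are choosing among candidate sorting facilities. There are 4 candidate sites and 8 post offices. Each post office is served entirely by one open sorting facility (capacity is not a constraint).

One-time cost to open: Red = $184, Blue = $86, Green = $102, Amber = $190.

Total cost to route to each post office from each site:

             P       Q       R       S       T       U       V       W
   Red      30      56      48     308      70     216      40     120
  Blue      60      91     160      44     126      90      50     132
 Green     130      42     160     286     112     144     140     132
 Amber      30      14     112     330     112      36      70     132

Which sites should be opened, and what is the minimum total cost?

Open Red and Blue; minimum total cost 768.

For any fixed open set, each post office goes to its cheapest open site; total = fixed + service.
{Red, Blue}: P→Red 30, Q→Red 56, R→Red 48, S→Blue 44, T→Red 70, U→Blue 90, V→Red 40, W→Red 120. Service 498; fixed 270; total 768.
{Blue, Amber}: service 530 + fixed 276 = 806
{Blue}: service 753 + fixed 86 = 839
{Red, Blue, Green, Amber}: service 402 + fixed 562 = 964
No other subset beats 768.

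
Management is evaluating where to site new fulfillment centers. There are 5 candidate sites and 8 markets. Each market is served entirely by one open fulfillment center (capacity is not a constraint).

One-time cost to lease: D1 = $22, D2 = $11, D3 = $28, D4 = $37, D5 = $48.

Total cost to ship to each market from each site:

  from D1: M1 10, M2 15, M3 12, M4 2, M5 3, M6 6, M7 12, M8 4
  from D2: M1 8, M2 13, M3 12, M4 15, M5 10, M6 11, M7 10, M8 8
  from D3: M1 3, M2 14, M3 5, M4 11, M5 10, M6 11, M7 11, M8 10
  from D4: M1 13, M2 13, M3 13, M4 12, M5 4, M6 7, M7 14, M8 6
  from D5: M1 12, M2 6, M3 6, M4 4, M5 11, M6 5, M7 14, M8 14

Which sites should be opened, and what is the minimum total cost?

For any fixed open set, each market goes to its cheapest open site; total = fixed + service.
{D1}: M1→D1 10, M2→D1 15, M3→D1 12, M4→D1 2, M5→D1 3, M6→D1 6, M7→D1 12, M8→D1 4. Service 64; fixed 22; total 86.
{D1, D2}: M1→D2 8, M2→D2 13, M3→D1 12, M4→D1 2, M5→D1 3, M6→D1 6, M7→D2 10, M8→D1 4. Service 58; fixed 33; total 91.
{D1, D3}: service 48 + fixed 50 = 98
{D1, D2, D3, D4, D5}: service 38 + fixed 146 = 184
No other subset beats 86.

Open D1 only; minimum total cost 86.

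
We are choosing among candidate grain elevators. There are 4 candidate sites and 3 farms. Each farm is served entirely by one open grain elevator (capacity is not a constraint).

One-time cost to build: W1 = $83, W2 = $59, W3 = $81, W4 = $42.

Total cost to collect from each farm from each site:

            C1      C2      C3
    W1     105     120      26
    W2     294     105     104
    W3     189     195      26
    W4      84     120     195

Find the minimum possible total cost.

Minimum total cost: 334

For any fixed open set, each farm goes to its cheapest open site; total = fixed + service.
{W1}: C1→W1 105, C2→W1 120, C3→W1 26. Service 251; fixed 83; total 334.
{W3, W4}: C1→W4 84, C2→W4 120, C3→W3 26. Service 230; fixed 123; total 353.
{W1, W4}: C1→W4 84, C2→W1 120, C3→W1 26. Service 230; fixed 125; total 355.
{W1, W2, W3, W4}: service 215 + fixed 265 = 480
(All 15 nonempty subsets were checked; W1 only is lowest.)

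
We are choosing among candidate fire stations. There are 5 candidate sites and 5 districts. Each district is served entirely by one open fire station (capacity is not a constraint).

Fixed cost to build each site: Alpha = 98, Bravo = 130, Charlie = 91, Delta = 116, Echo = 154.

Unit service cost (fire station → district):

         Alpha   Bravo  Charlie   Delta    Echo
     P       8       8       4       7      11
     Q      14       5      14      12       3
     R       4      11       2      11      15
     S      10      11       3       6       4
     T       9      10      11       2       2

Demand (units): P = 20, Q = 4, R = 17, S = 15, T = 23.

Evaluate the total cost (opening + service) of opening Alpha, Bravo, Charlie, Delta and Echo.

Each district is assigned to its cheapest site among the open ones.
{Alpha, Bravo, Charlie, Delta, Echo}: P→Charlie 4·20=80, Q→Echo 3·4=12, R→Charlie 2·17=34, S→Charlie 3·15=45, T→Delta 2·23=46. Service 217; fixed 589; total 806.

Total cost: 806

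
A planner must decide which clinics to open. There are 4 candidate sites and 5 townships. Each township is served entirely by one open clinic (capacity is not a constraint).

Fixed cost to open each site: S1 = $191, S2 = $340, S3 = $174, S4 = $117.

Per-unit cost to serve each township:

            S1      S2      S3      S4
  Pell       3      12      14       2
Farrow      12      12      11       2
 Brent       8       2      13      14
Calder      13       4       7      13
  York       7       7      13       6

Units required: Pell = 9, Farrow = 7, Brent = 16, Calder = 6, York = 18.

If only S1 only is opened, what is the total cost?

Total cost: 634

Each township is assigned to its cheapest site among the open ones.
{S1}: Pell→S1 3·9=27, Farrow→S1 12·7=84, Brent→S1 8·16=128, Calder→S1 13·6=78, York→S1 7·18=126. Service 443; fixed 191; total 634.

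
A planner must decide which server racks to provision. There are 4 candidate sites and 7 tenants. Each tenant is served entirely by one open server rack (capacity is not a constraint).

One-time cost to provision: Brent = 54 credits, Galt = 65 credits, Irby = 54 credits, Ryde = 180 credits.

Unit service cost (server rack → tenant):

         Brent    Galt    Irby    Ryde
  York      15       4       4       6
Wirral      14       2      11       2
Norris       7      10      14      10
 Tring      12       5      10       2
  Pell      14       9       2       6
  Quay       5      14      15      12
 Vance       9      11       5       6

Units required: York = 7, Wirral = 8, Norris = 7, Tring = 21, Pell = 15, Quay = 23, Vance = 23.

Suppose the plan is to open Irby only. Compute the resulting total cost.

Total cost: 968

Each tenant is assigned to its cheapest site among the open ones.
{Irby}: York→Irby 4·7=28, Wirral→Irby 11·8=88, Norris→Irby 14·7=98, Tring→Irby 10·21=210, Pell→Irby 2·15=30, Quay→Irby 15·23=345, Vance→Irby 5·23=115. Service 914; fixed 54; total 968.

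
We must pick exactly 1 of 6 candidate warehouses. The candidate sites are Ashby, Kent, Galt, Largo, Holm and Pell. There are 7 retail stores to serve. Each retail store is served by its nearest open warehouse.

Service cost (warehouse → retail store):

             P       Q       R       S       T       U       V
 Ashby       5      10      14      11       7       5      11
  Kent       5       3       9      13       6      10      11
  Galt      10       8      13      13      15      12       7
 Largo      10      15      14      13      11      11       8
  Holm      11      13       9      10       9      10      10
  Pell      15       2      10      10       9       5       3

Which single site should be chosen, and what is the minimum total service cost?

Choose Pell only; total service cost 54.

With exactly 1 open, each retail store uses its cheapest among the chosen.
{Pell}: P→Pell 15, Q→Pell 2, R→Pell 10, S→Pell 10, T→Pell 9, U→Pell 5, V→Pell 3. Service cost 54.
{Kent}: service cost 57
{Ashby}: service cost 63
Among all 6 size-1 choices, {Pell} is lowest.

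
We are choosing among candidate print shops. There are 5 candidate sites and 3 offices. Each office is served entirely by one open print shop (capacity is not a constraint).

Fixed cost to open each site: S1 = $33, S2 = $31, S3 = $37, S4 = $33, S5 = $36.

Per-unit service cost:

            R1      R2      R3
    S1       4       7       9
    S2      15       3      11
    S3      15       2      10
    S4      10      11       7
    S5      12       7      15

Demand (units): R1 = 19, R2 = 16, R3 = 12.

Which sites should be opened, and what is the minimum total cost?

Open S1 and S3; minimum total cost 286.

For any fixed open set, each office goes to its cheapest open site; total = fixed + service.
{S1, S3}: R1→S1 4·19=76, R2→S3 2·16=32, R3→S1 9·12=108. Service 216; fixed 70; total 286.
{S1, S3, S4}: service 192 + fixed 103 = 295
{S1, S2}: R1→S1 4·19=76, R2→S2 3·16=48, R3→S1 9·12=108. Service 232; fixed 64; total 296.
{S1, S2, S3, S4, S5}: service 192 + fixed 170 = 362
No other subset beats 286.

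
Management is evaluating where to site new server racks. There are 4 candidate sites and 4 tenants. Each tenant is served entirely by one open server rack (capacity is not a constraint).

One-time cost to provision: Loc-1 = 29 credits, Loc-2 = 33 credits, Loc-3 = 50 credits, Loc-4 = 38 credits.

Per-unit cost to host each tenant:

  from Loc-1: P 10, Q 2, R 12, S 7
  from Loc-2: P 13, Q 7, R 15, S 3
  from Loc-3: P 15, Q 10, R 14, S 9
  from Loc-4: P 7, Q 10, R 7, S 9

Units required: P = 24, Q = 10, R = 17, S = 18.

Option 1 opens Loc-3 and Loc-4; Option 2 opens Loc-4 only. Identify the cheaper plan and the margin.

Option 2 is cheaper by 50.

Option 1: {Loc-3, Loc-4}: P→Loc-4 7·24=168, Q→Loc-3 10·10=100, R→Loc-4 7·17=119, S→Loc-3 9·18=162. Service 549; fixed 88; total 637.
Option 2: {Loc-4}: P→Loc-4 7·24=168, Q→Loc-4 10·10=100, R→Loc-4 7·17=119, S→Loc-4 9·18=162. Service 549; fixed 38; total 587.
Difference: |637 − 587| = 50.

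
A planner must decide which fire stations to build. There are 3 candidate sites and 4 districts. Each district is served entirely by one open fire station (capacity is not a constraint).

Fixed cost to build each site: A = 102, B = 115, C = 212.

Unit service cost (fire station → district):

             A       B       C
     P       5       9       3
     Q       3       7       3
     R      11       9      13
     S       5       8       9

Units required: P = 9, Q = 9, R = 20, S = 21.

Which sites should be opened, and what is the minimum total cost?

For any fixed open set, each district goes to its cheapest open site; total = fixed + service.
{A}: P→A 5·9=45, Q→A 3·9=27, R→A 11·20=220, S→A 5·21=105. Service 397; fixed 102; total 499.
{A, B}: P→A 5·9=45, Q→A 3·9=27, R→B 9·20=180, S→A 5·21=105. Service 357; fixed 217; total 574.
{B}: service 492 + fixed 115 = 607
{A, B, C}: P→C 3·9=27, Q→A 3·9=27, R→B 9·20=180, S→A 5·21=105. Service 339; fixed 429; total 768.
No other subset beats 499.

Open A only; minimum total cost 499.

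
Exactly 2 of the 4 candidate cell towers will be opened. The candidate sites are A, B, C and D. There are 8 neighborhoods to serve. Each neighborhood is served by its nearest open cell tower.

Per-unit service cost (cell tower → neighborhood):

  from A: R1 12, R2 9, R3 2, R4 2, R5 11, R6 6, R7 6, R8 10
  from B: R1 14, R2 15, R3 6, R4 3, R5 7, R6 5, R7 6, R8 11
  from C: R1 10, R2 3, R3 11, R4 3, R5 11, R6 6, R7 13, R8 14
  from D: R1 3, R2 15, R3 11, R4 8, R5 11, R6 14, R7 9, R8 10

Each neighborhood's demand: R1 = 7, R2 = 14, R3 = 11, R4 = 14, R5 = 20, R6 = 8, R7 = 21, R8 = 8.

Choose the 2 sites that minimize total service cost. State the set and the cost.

Choose B and C; total service cost 614.

With exactly 2 open, each neighborhood uses its cheapest among the chosen.
{B, C}: R1→C 10·7=70, R2→C 3·14=42, R3→B 6·11=66, R4→B 3·14=42, R5→B 7·20=140, R6→B 5·8=40, R7→B 6·21=126, R8→B 11·8=88. Service cost 614.
{A, C}: service cost 636
{A, B}: service cost 646
Among all 6 size-2 choices, {B, C} is lowest.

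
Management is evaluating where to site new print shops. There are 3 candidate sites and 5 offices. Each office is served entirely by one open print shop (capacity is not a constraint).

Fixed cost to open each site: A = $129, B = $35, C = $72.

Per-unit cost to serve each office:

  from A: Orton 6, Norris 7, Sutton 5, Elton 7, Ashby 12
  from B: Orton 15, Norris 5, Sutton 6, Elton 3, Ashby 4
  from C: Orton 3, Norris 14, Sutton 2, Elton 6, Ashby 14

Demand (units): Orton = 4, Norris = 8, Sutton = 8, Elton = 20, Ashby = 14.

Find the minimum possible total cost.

Minimum total cost: 291

For any fixed open set, each office goes to its cheapest open site; total = fixed + service.
{B, C}: Orton→C 3·4=12, Norris→B 5·8=40, Sutton→C 2·8=16, Elton→B 3·20=60, Ashby→B 4·14=56. Service 184; fixed 107; total 291.
{B}: service 264 + fixed 35 = 299
{A, B}: Orton→A 6·4=24, Norris→B 5·8=40, Sutton→A 5·8=40, Elton→B 3·20=60, Ashby→B 4·14=56. Service 220; fixed 164; total 384.
{A, B, C}: Orton→C 3·4=12, Norris→B 5·8=40, Sutton→C 2·8=16, Elton→B 3·20=60, Ashby→B 4·14=56. Service 184; fixed 236; total 420.
(All 7 nonempty subsets were checked; B and C is lowest.)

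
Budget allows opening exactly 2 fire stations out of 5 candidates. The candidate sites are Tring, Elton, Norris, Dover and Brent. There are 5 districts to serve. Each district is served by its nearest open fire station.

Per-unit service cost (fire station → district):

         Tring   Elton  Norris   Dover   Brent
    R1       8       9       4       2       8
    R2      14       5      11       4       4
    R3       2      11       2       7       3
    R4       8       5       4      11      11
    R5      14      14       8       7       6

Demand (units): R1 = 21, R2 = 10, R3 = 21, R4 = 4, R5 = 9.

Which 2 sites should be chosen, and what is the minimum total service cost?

Choose Norris and Dover; total service cost 203.

With exactly 2 open, each district uses its cheapest among the chosen.
{Norris, Dover}: R1→Dover 2·21=42, R2→Dover 4·10=40, R3→Norris 2·21=42, R4→Norris 4·4=16, R5→Dover 7·9=63. Service cost 203.
{Tring, Dover}: service cost 219
{Norris, Brent}: service cost 236
Among all 10 size-2 choices, {Norris, Dover} is lowest.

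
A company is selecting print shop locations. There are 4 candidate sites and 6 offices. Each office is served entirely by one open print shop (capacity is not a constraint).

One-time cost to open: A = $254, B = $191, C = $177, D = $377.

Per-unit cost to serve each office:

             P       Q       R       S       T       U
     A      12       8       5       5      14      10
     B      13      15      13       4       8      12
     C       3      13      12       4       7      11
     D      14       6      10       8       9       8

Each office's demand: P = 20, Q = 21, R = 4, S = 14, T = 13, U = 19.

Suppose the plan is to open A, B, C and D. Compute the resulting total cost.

Total cost: 1504

Each office is assigned to its cheapest site among the open ones.
{A, B, C, D}: P→C 3·20=60, Q→D 6·21=126, R→A 5·4=20, S→B 4·14=56, T→C 7·13=91, U→D 8·19=152. Service 505; fixed 999; total 1504.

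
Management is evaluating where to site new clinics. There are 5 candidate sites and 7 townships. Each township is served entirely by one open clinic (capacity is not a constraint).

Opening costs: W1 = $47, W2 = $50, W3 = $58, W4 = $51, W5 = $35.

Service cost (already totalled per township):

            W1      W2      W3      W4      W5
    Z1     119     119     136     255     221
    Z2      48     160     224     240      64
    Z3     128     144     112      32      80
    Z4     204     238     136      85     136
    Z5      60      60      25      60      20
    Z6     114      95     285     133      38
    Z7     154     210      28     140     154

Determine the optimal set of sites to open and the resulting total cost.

Open W3, W4 and W5; minimum total cost 547.

For any fixed open set, each township goes to its cheapest open site; total = fixed + service.
{W3, W4, W5}: Z1→W3 136, Z2→W5 64, Z3→W4 32, Z4→W4 85, Z5→W5 20, Z6→W5 38, Z7→W3 28. Service 403; fixed 144; total 547.
{W1, W3, W4, W5}: service 370 + fixed 191 = 561
{W2, W3, W4, W5}: service 386 + fixed 194 = 580
{W1, W2, W3, W4, W5}: Z1→W1 119, Z2→W1 48, Z3→W4 32, Z4→W4 85, Z5→W5 20, Z6→W5 38, Z7→W3 28. Service 370; fixed 241; total 611.
No other subset beats 547.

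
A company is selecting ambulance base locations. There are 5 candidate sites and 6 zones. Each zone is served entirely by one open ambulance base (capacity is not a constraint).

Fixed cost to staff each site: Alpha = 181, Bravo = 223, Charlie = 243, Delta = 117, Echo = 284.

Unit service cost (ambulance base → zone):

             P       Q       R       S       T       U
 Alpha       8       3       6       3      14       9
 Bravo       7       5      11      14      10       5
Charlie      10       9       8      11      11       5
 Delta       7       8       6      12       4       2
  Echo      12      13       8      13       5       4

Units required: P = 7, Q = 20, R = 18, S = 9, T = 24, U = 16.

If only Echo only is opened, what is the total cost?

Each zone is assigned to its cheapest site among the open ones.
{Echo}: P→Echo 12·7=84, Q→Echo 13·20=260, R→Echo 8·18=144, S→Echo 13·9=117, T→Echo 5·24=120, U→Echo 4·16=64. Service 789; fixed 284; total 1073.

Total cost: 1073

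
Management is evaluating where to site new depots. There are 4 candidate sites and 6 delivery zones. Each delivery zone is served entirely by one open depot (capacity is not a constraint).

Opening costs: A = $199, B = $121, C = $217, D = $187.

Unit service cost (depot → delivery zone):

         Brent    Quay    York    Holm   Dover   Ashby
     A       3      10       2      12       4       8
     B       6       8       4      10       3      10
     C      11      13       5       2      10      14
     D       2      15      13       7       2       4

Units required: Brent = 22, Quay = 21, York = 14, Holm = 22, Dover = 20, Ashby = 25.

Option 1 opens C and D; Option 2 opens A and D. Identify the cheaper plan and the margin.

Option 1: {C, D}: Brent→D 2·22=44, Quay→C 13·21=273, York→C 5·14=70, Holm→C 2·22=44, Dover→D 2·20=40, Ashby→D 4·25=100. Service 571; fixed 404; total 975.
Option 2: {A, D}: Brent→D 2·22=44, Quay→A 10·21=210, York→A 2·14=28, Holm→D 7·22=154, Dover→D 2·20=40, Ashby→D 4·25=100. Service 576; fixed 386; total 962.
Difference: |975 − 962| = 13.

Option 2 is cheaper by 13.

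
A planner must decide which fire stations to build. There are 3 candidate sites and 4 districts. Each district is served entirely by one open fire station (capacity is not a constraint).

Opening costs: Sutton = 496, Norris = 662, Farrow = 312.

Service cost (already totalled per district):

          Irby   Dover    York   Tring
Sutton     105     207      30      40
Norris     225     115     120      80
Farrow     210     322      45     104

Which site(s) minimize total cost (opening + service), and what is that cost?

Open Sutton only; minimum total cost 878.

For any fixed open set, each district goes to its cheapest open site; total = fixed + service.
{Sutton}: Irby→Sutton 105, Dover→Sutton 207, York→Sutton 30, Tring→Sutton 40. Service 382; fixed 496; total 878.
{Farrow}: Irby→Farrow 210, Dover→Farrow 322, York→Farrow 45, Tring→Farrow 104. Service 681; fixed 312; total 993.
{Sutton, Farrow}: service 382 + fixed 808 = 1190
{Sutton, Norris, Farrow}: service 290 + fixed 1470 = 1760
No other subset beats 878.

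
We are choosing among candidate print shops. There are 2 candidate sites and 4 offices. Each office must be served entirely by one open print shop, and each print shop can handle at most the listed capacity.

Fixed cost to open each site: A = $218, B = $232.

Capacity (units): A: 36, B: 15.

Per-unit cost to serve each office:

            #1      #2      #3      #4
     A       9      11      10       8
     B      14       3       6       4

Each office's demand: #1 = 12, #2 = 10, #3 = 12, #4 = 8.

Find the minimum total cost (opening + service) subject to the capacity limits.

Minimum total cost: 772

Open {A, B}: #1→A 9·12=108, #2→B 3·10=30, #3→A 10·12=120, #4→A 8·8=64.
Loads: A carries 32/36, B carries 10/15. Service 322; fixed 450; total 772.
Next best feasible plan costs 804.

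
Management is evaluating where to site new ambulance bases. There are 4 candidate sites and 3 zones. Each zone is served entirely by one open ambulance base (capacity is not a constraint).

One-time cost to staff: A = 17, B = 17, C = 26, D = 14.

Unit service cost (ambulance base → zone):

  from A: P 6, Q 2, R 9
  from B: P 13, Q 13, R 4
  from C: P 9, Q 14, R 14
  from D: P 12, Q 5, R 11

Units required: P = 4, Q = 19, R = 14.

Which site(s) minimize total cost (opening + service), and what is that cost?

Open A and B; minimum total cost 152.

For any fixed open set, each zone goes to its cheapest open site; total = fixed + service.
{A, B}: P→A 6·4=24, Q→A 2·19=38, R→B 4·14=56. Service 118; fixed 34; total 152.
{A, B, D}: service 118 + fixed 48 = 166
{A, B, C}: service 118 + fixed 60 = 178
{A, B, C, D}: service 118 + fixed 74 = 192
(All 15 nonempty subsets were checked; A and B is lowest.)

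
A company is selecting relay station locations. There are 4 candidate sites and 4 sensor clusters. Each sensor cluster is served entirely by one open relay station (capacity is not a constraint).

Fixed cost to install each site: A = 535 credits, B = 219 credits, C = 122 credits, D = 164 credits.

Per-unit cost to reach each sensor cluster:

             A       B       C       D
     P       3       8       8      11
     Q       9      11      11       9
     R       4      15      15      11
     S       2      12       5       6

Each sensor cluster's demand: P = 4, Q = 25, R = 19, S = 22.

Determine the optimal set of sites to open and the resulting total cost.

For any fixed open set, each sensor cluster goes to its cheapest open site; total = fixed + service.
{D}: P→D 11·4=44, Q→D 9·25=225, R→D 11·19=209, S→D 6·22=132. Service 610; fixed 164; total 774.
{C}: service 702 + fixed 122 = 824
{C, D}: service 576 + fixed 286 = 862
{A, B, C, D}: P→A 3·4=12, Q→A 9·25=225, R→A 4·19=76, S→A 2·22=44. Service 357; fixed 1040; total 1397.
(All 15 nonempty subsets were checked; D only is lowest.)

Open D only; minimum total cost 774.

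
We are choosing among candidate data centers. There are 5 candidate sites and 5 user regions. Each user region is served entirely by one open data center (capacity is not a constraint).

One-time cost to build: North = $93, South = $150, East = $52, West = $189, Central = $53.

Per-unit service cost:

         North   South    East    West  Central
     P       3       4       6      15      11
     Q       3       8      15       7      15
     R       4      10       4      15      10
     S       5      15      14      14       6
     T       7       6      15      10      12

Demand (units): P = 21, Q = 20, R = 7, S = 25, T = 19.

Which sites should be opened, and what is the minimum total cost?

For any fixed open set, each user region goes to its cheapest open site; total = fixed + service.
{North}: P→North 3·21=63, Q→North 3·20=60, R→North 4·7=28, S→North 5·25=125, T→North 7·19=133. Service 409; fixed 93; total 502.
{North, East}: P→North 3·21=63, Q→North 3·20=60, R→North 4·7=28, S→North 5·25=125, T→North 7·19=133. Service 409; fixed 145; total 554.
{North, Central}: service 409 + fixed 146 = 555
{North, South, East, West, Central}: service 390 + fixed 537 = 927
No other subset beats 502.

Open North only; minimum total cost 502.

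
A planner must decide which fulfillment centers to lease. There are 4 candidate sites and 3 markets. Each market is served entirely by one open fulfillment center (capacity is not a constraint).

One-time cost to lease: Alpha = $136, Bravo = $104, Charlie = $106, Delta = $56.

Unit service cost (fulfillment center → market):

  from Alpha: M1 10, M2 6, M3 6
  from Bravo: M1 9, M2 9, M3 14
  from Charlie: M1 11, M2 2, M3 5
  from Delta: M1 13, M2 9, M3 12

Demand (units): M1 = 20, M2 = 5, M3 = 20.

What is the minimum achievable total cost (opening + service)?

Minimum total cost: 436

For any fixed open set, each market goes to its cheapest open site; total = fixed + service.
{Charlie}: M1→Charlie 11·20=220, M2→Charlie 2·5=10, M3→Charlie 5·20=100. Service 330; fixed 106; total 436.
{Alpha}: M1→Alpha 10·20=200, M2→Alpha 6·5=30, M3→Alpha 6·20=120. Service 350; fixed 136; total 486.
{Charlie, Delta}: M1→Charlie 11·20=220, M2→Charlie 2·5=10, M3→Charlie 5·20=100. Service 330; fixed 162; total 492.
{Alpha, Bravo, Charlie, Delta}: service 290 + fixed 402 = 692
(All 15 nonempty subsets were checked; Charlie only is lowest.)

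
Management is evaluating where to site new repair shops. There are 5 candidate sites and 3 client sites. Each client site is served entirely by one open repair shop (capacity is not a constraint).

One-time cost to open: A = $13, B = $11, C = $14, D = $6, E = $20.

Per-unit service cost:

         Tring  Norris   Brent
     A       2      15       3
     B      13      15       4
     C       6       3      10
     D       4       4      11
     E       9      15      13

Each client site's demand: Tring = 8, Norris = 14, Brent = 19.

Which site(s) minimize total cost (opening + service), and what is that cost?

Open A and C; minimum total cost 142.

For any fixed open set, each client site goes to its cheapest open site; total = fixed + service.
{A, C}: Tring→A 2·8=16, Norris→C 3·14=42, Brent→A 3·19=57. Service 115; fixed 27; total 142.
{A, C, D}: service 115 + fixed 33 = 148
{A, D}: service 129 + fixed 19 = 148
{A, B, C, D, E}: service 115 + fixed 64 = 179
No other subset beats 142.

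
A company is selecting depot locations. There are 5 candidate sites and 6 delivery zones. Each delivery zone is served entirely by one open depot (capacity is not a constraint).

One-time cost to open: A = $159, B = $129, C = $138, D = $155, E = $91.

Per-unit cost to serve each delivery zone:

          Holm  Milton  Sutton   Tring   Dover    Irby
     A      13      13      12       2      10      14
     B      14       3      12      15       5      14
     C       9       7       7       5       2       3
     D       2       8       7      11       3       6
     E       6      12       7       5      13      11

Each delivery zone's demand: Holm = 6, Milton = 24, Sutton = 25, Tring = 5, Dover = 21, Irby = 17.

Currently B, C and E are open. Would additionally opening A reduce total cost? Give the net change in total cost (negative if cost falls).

No — net change +144 (cost rises by 144).

Current service cost with {B, C, E}: 401.
Adding A: each delivery zone re-picks its cheapest; new service cost 386, saving 15.
Extra fixed cost: 159. Net change = 159 − 15 = 144.
(Totals: 759 → 903.)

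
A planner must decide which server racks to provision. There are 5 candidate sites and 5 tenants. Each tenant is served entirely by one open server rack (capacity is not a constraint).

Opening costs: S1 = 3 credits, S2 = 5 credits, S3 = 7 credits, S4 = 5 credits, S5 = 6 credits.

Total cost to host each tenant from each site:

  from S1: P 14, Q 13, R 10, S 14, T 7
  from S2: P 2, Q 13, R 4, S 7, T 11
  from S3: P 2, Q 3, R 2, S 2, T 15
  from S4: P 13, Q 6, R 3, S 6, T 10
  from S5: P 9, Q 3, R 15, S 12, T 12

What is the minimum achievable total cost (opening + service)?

For any fixed open set, each tenant goes to its cheapest open site; total = fixed + service.
{S1, S3}: P→S3 2, Q→S3 3, R→S3 2, S→S3 2, T→S1 7. Service 16; fixed 10; total 26.
{S1, S2, S3}: service 16 + fixed 15 = 31
{S1, S3, S4}: service 16 + fixed 15 = 31
{S1, S2, S3, S4, S5}: P→S2 2, Q→S3 3, R→S3 2, S→S3 2, T→S1 7. Service 16; fixed 26; total 42.
No other subset beats 26.

Minimum total cost: 26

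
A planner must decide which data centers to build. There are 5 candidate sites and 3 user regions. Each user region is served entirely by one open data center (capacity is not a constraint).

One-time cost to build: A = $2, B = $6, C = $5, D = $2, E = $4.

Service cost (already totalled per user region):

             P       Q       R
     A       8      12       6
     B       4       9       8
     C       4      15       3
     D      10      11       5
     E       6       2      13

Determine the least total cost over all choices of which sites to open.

For any fixed open set, each user region goes to its cheapest open site; total = fixed + service.
{C, E}: P→C 4, Q→E 2, R→C 3. Service 9; fixed 9; total 18.
{D, E}: P→E 6, Q→E 2, R→D 5. Service 13; fixed 6; total 19.
{A, C, E}: P→C 4, Q→E 2, R→C 3. Service 9; fixed 11; total 20.
{A, B, C, D, E}: service 9 + fixed 19 = 28
No other subset beats 18.

Minimum total cost: 18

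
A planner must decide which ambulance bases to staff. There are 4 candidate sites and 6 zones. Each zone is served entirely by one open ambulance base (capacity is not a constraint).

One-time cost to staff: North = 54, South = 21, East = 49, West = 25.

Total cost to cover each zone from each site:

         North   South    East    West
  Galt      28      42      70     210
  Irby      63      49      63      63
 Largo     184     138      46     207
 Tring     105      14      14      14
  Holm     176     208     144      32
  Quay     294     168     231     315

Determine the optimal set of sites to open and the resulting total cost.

For any fixed open set, each zone goes to its cheapest open site; total = fixed + service.
{South, East, West}: Galt→South 42, Irby→South 49, Largo→East 46, Tring→South 14, Holm→West 32, Quay→South 168. Service 351; fixed 95; total 446.
{North, South, East, West}: Galt→North 28, Irby→South 49, Largo→East 46, Tring→South 14, Holm→West 32, Quay→South 168. Service 337; fixed 149; total 486.
{South, West}: service 443 + fixed 46 = 489
{South}: Galt→South 42, Irby→South 49, Largo→South 138, Tring→South 14, Holm→South 208, Quay→South 168. Service 619; fixed 21; total 640.
No other subset beats 446.

Open South, East and West; minimum total cost 446.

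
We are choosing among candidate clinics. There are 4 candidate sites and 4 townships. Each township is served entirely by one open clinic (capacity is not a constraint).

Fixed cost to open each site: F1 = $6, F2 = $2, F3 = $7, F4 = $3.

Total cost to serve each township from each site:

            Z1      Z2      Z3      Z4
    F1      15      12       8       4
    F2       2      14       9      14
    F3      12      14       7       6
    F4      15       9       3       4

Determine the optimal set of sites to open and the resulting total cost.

For any fixed open set, each township goes to its cheapest open site; total = fixed + service.
{F2, F4}: Z1→F2 2, Z2→F4 9, Z3→F4 3, Z4→F4 4. Service 18; fixed 5; total 23.
{F1, F2, F4}: Z1→F2 2, Z2→F4 9, Z3→F4 3, Z4→F1 4. Service 18; fixed 11; total 29.
{F2, F3, F4}: Z1→F2 2, Z2→F4 9, Z3→F4 3, Z4→F4 4. Service 18; fixed 12; total 30.
{F1, F2, F3, F4}: service 18 + fixed 18 = 36
No other subset beats 23.

Open F2 and F4; minimum total cost 23.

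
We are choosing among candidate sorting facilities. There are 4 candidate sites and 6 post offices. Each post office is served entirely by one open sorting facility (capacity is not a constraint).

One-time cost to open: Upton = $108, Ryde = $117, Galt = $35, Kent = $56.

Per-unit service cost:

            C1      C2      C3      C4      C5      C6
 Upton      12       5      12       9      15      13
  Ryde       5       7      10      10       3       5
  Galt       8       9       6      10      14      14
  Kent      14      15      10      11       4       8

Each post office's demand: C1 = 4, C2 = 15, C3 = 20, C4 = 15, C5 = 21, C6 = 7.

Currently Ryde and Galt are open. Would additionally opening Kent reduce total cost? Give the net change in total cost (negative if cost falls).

Current service cost with {Ryde, Galt}: 493.
Adding Kent: each post office re-picks its cheapest; new service cost 493, saving 0.
Extra fixed cost: 56. Net change = 56 − 0 = 56.
(Totals: 645 → 701.)

No — net change +56 (cost rises by 56).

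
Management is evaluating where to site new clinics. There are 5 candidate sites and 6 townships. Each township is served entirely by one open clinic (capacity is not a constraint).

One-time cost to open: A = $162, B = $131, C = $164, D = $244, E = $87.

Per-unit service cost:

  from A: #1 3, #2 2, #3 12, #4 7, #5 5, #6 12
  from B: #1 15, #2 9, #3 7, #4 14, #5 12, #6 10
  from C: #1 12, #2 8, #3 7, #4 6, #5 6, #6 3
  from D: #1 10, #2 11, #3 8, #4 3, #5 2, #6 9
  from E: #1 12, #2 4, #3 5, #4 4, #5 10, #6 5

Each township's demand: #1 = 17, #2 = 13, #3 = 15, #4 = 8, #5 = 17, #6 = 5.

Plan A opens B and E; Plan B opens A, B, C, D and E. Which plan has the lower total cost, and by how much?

Plan A is cheaper by 237.

Plan A: {B, E}: #1→E 12·17=204, #2→E 4·13=52, #3→E 5·15=75, #4→E 4·8=32, #5→E 10·17=170, #6→E 5·5=25. Service 558; fixed 218; total 776.
Plan B: {A, B, C, D, E}: #1→A 3·17=51, #2→A 2·13=26, #3→E 5·15=75, #4→D 3·8=24, #5→D 2·17=34, #6→C 3·5=15. Service 225; fixed 788; total 1013.
Difference: |776 − 1013| = 237.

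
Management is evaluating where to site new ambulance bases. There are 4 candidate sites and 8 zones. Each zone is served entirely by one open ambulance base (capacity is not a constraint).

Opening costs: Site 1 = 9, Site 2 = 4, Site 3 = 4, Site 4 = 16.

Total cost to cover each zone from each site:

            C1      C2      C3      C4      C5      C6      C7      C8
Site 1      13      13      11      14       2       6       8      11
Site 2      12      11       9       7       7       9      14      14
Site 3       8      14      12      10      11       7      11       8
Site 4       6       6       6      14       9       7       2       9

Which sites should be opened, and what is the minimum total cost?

Open Site 2 and Site 4; minimum total cost 70.

For any fixed open set, each zone goes to its cheapest open site; total = fixed + service.
{Site 2, Site 4}: C1→Site 4 6, C2→Site 4 6, C3→Site 4 6, C4→Site 2 7, C5→Site 2 7, C6→Site 4 7, C7→Site 4 2, C8→Site 4 9. Service 50; fixed 20; total 70.
{Site 1, Site 2, Site 4}: C1→Site 4 6, C2→Site 4 6, C3→Site 4 6, C4→Site 2 7, C5→Site 1 2, C6→Site 1 6, C7→Site 4 2, C8→Site 4 9. Service 44; fixed 29; total 73.
{Site 2, Site 3, Site 4}: service 49 + fixed 24 = 73
{Site 1, Site 2, Site 3, Site 4}: service 43 + fixed 33 = 76
No other subset beats 70.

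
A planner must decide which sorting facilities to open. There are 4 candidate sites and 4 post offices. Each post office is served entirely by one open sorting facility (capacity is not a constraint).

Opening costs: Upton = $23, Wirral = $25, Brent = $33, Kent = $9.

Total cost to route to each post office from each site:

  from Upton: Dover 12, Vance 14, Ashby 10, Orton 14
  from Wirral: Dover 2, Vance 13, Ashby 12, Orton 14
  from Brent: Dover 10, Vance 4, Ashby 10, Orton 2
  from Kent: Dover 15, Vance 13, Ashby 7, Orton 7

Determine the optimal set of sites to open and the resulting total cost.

For any fixed open set, each post office goes to its cheapest open site; total = fixed + service.
{Kent}: Dover→Kent 15, Vance→Kent 13, Ashby→Kent 7, Orton→Kent 7. Service 42; fixed 9; total 51.
{Brent}: Dover→Brent 10, Vance→Brent 4, Ashby→Brent 10, Orton→Brent 2. Service 26; fixed 33; total 59.
{Wirral, Kent}: service 29 + fixed 34 = 63
{Upton, Wirral, Brent, Kent}: service 15 + fixed 90 = 105
(All 15 nonempty subsets were checked; Kent only is lowest.)

Open Kent only; minimum total cost 51.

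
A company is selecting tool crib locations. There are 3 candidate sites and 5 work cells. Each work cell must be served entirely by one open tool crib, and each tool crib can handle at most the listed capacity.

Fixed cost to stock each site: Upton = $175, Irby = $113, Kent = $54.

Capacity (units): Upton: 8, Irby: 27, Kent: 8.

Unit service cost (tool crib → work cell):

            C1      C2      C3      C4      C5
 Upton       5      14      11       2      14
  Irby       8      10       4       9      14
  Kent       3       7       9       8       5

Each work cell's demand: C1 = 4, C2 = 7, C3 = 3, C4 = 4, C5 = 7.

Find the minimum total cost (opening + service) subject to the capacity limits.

Open {Irby, Kent}: C1→Irby 8·4=32, C2→Irby 10·7=70, C3→Irby 4·3=12, C4→Irby 9·4=36, C5→Kent 5·7=35.
Loads: Irby carries 18/27, Kent carries 7/8. Service 185; fixed 167; total 352.
Next best feasible plan costs 361.

Minimum total cost: 352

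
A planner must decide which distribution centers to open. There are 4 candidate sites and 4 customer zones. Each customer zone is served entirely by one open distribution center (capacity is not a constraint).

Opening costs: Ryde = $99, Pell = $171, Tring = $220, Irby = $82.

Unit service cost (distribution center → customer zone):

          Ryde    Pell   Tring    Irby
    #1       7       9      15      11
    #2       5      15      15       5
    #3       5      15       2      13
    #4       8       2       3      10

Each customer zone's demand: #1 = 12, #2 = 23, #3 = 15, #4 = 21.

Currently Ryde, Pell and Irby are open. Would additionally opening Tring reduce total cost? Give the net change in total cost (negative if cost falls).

Current service cost with {Ryde, Pell, Irby}: 316.
Adding Tring: each customer zone re-picks its cheapest; new service cost 271, saving 45.
Extra fixed cost: 220. Net change = 220 − 45 = 175.
(Totals: 668 → 843.)

No — net change +175 (cost rises by 175).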